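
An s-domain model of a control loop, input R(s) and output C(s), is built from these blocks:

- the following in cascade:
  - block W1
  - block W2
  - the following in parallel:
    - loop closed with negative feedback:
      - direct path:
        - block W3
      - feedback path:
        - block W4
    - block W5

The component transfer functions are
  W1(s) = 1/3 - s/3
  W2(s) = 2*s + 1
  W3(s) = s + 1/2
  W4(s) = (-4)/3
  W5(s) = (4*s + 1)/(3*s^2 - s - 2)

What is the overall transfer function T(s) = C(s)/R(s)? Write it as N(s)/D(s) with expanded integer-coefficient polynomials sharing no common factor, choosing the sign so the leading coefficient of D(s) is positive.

(1) collapse the loop (W3 forward, W4 return), giving (-6*s - 3)/(8*s - 2)
(2) reduce the parallel group [W3/(1+W3*W4)], W5, giving (-18*s^3 + 29*s^2 + 15*s + 4)/(24*s^3 - 14*s^2 - 14*s + 4)
(3) combine W1, W2, ([W3/(1+W3*W4)]+W5) in series - this is the overall T(s), already in the required normalized form

Hence the answer: (36*s^4 - 40*s^3 - 59*s^2 - 23*s - 4)/(72*s^2 + 30*s - 12)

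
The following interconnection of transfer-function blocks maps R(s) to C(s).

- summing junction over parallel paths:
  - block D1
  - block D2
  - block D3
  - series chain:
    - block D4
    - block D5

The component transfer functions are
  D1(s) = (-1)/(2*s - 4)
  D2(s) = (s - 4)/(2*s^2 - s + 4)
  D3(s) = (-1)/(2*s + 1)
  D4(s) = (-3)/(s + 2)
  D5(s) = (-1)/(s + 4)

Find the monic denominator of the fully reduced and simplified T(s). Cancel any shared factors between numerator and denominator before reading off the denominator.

First reduce the diagram to T(s).

Step 1 - combine D4, D5 in series = 3/(s^2 + 6*s + 8)
Step 2 - combine D1, D2, D3, (D4*D5) in parallel = (-4*s^5 - 12*s^4 - 151*s^3 - 20*s^2 + 116*s + 176)/(8*s^6 + 32*s^5 - 18*s^4 - 64*s^3 - 24*s^2 - 256*s - 128)
The result of step 2 is T(s) in lowest terms. Its denominator has leading coefficient 8; dividing the denominator through by 8 makes it monic.

Answer: s^6 + 4*s^5 - 9*s^4/4 - 8*s^3 - 3*s^2 - 32*s - 16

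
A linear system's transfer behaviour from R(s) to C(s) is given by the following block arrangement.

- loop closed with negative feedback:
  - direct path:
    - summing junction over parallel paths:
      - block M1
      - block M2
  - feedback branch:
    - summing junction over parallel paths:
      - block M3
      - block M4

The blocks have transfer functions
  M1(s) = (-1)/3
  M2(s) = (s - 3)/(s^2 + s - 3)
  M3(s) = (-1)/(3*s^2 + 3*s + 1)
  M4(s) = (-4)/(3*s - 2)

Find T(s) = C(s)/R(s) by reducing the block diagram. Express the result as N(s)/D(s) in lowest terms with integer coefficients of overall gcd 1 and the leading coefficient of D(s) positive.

Step 1 - add M1, M2 (parallel) gives (-s^2 + 2*s - 6)/(3*s^2 + 3*s - 9)
Step 2 - add M3, M4 (parallel) gives (-12*s^2 - 15*s - 2)/(9*s^3 + 3*s^2 - 3*s - 2)
Step 3 - collapse the loop ((M1+M2) forward, (M3+M4) return), giving the overall T(s)

Therefore the answer is (-9*s^5 + 15*s^4 - 45*s^3 - 22*s^2 + 14*s + 12)/(27*s^5 + 48*s^4 - 90*s^3 + 2*s^2 + 107*s + 30).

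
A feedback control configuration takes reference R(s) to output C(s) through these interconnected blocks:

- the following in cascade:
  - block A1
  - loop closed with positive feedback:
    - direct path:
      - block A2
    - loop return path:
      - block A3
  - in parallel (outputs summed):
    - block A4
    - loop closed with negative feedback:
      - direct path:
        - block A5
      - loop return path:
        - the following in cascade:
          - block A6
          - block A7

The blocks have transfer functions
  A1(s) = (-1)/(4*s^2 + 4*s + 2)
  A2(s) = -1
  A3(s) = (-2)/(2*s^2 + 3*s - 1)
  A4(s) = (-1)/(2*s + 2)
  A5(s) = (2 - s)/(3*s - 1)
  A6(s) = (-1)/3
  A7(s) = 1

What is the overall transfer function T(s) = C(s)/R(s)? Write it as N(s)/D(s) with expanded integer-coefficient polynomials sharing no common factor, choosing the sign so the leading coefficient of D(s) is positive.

First reduce the diagram to T(s).

Step 1 - apply the feedback formula to A2, A3 gives (-2*s^2 - 3*s + 1)/(2*s^2 + 3*s - 3)
Step 2 - reduce the series chain A6, A7 gives (-1)/3
Step 3 - close the feedback loop around A5, (A6*A7) gives (6 - 3*s)/(10*s - 5)
Step 4 - combine A4, [A5/(1+A5*(A6*A7))] in parallel gives (-6*s^2 - 4*s + 17)/(20*s^2 + 10*s - 10)
Step 5 - multiply A1, [A2/(1-A2*A3)], (A4+[A5/(1+A5*(A6*A7))]) (series), which is the overall transfer function T(s) = C(s)/R(s) in lowest terms

Answer: (-12*s^4 - 26*s^3 + 28*s^2 + 55*s - 17)/(160*s^6 + 480*s^5 + 200*s^4 - 280*s^3 - 220*s^2 + 60)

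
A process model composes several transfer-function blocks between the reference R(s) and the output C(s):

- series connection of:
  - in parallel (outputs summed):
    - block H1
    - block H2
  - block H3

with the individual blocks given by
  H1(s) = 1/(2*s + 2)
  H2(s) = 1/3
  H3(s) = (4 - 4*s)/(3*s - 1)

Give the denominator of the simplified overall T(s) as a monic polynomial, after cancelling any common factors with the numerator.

Answer: s^2 + 2*s/3 - 1/3

Working:
(1) add H1, H2 (parallel), giving (2*s + 5)/(6*s + 6)
(2) series reduction of (H1+H2), H3, giving (-4*s^2 - 6*s + 10)/(9*s^2 + 6*s - 3)
The result of step 2 is T(s) in lowest terms. Its denominator has leading coefficient 9; dividing the denominator through by 9 makes it monic.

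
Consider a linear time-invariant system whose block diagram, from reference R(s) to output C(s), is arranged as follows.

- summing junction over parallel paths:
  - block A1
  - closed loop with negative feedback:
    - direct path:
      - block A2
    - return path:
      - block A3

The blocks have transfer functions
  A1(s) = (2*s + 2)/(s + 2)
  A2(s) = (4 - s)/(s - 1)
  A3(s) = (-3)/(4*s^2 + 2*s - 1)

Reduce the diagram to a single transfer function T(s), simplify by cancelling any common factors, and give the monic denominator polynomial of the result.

The answer is s^4 + 3*s^3/2 - s^2 - 11*s/4 - 11/2.

Reasoning:
[1] reduce the feedback loop with forward A2 and return A3 = (-4*s^3 + 14*s^2 + 9*s - 4)/(4*s^3 - 2*s^2 - 11)
[2] sum the parallel branches A1, [A2/(1+A2*A3)] = (4*s^4 + 10*s^3 + 33*s^2 - 8*s - 30)/(4*s^4 + 6*s^3 - 4*s^2 - 11*s - 22)
The result of step 2 is T(s) in lowest terms. Its denominator has leading coefficient 4; dividing the denominator through by 4 makes it monic.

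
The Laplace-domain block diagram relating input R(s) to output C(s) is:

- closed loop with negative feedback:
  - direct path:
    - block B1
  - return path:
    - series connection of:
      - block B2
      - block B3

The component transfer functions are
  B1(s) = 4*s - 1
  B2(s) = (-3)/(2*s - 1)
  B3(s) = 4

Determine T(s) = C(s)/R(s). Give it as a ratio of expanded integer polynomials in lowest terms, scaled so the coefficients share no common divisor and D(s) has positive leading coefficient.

First reduce the diagram to T(s).

Step 1: reduce the series chain B2, B3: (-12)/(2*s - 1)
Step 2: reduce the feedback loop with forward B1 and return (B2*B3): this yields T(s), and no further normalization is needed

Answer: (-8*s^2 + 6*s - 1)/(46*s - 11)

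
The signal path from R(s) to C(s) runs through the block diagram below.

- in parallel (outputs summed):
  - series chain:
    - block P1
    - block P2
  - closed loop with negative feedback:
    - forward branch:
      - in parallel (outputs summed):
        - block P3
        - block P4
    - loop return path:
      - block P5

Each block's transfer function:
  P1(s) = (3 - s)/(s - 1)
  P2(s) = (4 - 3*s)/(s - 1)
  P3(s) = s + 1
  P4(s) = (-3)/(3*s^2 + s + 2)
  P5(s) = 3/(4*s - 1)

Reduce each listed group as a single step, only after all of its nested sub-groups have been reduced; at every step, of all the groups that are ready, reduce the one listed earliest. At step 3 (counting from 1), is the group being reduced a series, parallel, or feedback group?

Step 1 - combine P1, P2 in series
Step 2 - combine P3, P4 in parallel
Step 3 - feedback reduction of (P3+P4), P5
Step 4 - reduce the parallel group (P1*P2), [(P3+P4)/(1+(P3+P4)*P5)]
At step 3 the group reduced is feedback.

Final answer: feedback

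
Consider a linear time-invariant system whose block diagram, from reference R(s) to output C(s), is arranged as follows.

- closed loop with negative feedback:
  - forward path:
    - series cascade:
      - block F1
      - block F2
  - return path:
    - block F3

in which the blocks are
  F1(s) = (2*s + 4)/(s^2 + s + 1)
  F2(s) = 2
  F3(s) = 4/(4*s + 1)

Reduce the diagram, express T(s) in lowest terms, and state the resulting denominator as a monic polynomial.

Answer: s^3 + 5*s^2/4 + 21*s/4 + 33/4

Working:
(1) reduce the series chain F1, F2 = (4*s + 8)/(s^2 + s + 1)
(2) reduce the feedback loop with forward (F1*F2) and return F3 = (16*s^2 + 36*s + 8)/(4*s^3 + 5*s^2 + 21*s + 33)
That last expression is T(s), already simplified. Scaling its denominator by 1/4 (the reciprocal of the leading coefficient) yields the monic denominator.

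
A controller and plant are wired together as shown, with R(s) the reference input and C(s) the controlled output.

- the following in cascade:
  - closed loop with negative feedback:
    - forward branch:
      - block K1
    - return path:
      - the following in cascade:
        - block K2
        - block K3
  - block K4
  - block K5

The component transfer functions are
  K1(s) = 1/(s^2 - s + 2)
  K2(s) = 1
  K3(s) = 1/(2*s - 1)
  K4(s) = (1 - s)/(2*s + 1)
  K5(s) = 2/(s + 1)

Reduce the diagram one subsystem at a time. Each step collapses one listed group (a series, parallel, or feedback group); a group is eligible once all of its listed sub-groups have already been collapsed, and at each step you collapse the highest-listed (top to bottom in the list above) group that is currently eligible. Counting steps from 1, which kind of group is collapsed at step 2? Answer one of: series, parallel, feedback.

The answer is feedback.

Reasoning:
(1) combine K2, K3 in series
(2) feedback reduction of K1, (K2*K3)
(3) cascade [K1/(1+K1*(K2*K3))], K4, K5
At step 2 the group reduced is feedback.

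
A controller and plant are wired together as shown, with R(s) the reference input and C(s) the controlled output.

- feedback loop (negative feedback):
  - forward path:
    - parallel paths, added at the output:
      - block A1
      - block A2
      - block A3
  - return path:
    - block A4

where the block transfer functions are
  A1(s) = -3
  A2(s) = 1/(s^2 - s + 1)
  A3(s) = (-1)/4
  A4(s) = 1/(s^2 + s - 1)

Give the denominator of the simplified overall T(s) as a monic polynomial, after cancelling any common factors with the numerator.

First reduce the diagram to T(s).

(1) parallel reduction of A1, A2, A3 = (-13*s^2 + 13*s - 9)/(4*s^2 - 4*s + 4)
(2) apply the feedback formula to (A1+A2+A3), A4 = (-13*s^4 + 17*s^2 - 22*s + 9)/(4*s^4 - 17*s^2 + 21*s - 13)
No further cancellation is possible in the step-2 result, so that is T(s). Its denominator becomes monic after dividing by the leading coefficient 4.

Answer: s^4 - 17*s^2/4 + 21*s/4 - 13/4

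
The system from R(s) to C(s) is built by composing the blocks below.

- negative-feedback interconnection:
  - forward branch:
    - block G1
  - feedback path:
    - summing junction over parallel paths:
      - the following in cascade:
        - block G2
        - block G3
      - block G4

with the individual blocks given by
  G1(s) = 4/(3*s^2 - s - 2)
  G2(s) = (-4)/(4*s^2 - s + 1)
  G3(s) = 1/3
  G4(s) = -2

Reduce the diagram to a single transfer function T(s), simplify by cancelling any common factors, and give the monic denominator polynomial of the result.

(1) combine G2, G3 in series -> (-4)/(12*s^2 - 3*s + 3)
(2) reduce the parallel group (G2*G3), G4 -> (-24*s^2 + 6*s - 10)/(12*s^2 - 3*s + 3)
(3) apply the feedback formula to G1, ((G2*G3)+G4) -> (48*s^2 - 12*s + 12)/(36*s^4 - 21*s^3 - 108*s^2 + 27*s - 46)
No further cancellation is possible in the step-3 result, so that is T(s). Its denominator becomes monic after dividing by the leading coefficient 36.

Answer: s^4 - 7*s^3/12 - 3*s^2 + 3*s/4 - 23/18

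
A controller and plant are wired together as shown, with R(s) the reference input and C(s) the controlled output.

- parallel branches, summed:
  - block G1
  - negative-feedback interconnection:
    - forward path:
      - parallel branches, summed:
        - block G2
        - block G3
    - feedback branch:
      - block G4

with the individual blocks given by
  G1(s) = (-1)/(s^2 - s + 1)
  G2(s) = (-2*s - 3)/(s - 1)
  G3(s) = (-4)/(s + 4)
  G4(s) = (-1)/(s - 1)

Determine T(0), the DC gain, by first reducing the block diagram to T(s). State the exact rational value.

Answer: -1/3

Working:
1. combine G2, G3 in parallel: (-2*s^2 - 15*s - 8)/(s^2 + 3*s - 4)
2. close the feedback loop around (G2+G3), G4: (-2*s^3 - 13*s^2 + 7*s + 8)/(s^3 + 4*s^2 + 8*s + 12)
3. combine G1, [(G2+G3)/(1+(G2+G3)*G4)] in parallel: (-2*s^5 - 11*s^4 + 17*s^3 - 16*s^2 - 9*s - 4)/(s^5 + 3*s^4 + 5*s^3 + 8*s^2 - 4*s + 12)
That last expression is T(s); at s = 0 only the constant terms survive, so T(0) = -4/12 = -1/3.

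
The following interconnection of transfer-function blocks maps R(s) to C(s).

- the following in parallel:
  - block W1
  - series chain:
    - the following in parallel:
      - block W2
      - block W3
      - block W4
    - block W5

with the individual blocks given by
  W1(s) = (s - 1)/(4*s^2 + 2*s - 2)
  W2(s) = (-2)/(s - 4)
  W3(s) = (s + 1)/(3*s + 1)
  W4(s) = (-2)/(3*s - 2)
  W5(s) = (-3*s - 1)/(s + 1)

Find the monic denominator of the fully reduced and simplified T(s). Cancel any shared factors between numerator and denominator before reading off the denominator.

[1] reduce the parallel group W2, W3, W4; result (3*s^3 - 35*s^2 + 22*s + 20)/(9*s^3 - 39*s^2 + 10*s + 8)
[2] reduce the series chain (W2+W3+W4), W5; result (-3*s^3 + 35*s^2 - 22*s - 20)/(3*s^3 - 11*s^2 - 6*s + 8)
[3] parallel reduction of W1, ((W2+W3+W4)*W5); result (-12*s^4 + 149*s^3 - 175*s^2 - 14*s + 32)/(12*s^4 - 50*s^3 - 2*s^2 + 44*s - 16)
That last expression is T(s), already simplified. Scaling its denominator by 1/12 (the reciprocal of the leading coefficient) yields the monic denominator.

Therefore the answer is s^4 - 25*s^3/6 - s^2/6 + 11*s/3 - 4/3.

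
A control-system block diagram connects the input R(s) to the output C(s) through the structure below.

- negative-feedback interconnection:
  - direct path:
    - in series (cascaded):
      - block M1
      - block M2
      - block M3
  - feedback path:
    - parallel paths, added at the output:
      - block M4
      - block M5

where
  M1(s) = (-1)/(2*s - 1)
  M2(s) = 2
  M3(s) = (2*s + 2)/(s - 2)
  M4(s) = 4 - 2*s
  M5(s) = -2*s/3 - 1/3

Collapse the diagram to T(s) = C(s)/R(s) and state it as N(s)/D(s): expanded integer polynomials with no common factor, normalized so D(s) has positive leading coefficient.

First reduce the diagram to T(s).

Step 1 - reduce the series chain M1, M2, M3 = (-4*s - 4)/(2*s^2 - 5*s + 2)
Step 2 - sum the parallel branches M4, M5 = 11/3 - 8*s/3
Step 3 - apply the feedback formula to (M1*M2*M3), (M4+M5), giving the overall T(s)

Answer: (-12*s - 12)/(38*s^2 - 27*s - 38)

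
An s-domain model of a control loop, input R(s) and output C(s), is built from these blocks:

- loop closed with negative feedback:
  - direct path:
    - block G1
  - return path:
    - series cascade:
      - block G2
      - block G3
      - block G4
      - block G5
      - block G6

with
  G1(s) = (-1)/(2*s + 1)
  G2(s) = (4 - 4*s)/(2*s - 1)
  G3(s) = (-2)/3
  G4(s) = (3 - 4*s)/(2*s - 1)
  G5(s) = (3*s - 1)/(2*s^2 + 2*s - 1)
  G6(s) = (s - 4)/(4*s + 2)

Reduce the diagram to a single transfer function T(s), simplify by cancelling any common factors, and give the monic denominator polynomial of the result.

The answer is s^6 + s^5 - s^4/2 - 85*s^3/24 + 247*s^2/48 - 131*s/48 + 15/32.

Reasoning:
[1] reduce the series chain G2, G3, G4, G5, G6 = (-48*s^4 + 292*s^3 - 464*s^2 + 268*s - 48)/(48*s^5 + 24*s^4 - 60*s^3 + 6*s^2 + 12*s - 3)
[2] collapse the loop (G1 forward, (G2*G3*G4*G5*G6) return) = (-48*s^5 - 24*s^4 + 60*s^3 - 6*s^2 - 12*s + 3)/(96*s^6 + 96*s^5 - 48*s^4 - 340*s^3 + 494*s^2 - 262*s + 45)
Step 2 gives the fully reduced T(s), with no common factor left to cancel. The denominator's leading coefficient is 96, so divide each of its coefficients by 96 to get the monic form.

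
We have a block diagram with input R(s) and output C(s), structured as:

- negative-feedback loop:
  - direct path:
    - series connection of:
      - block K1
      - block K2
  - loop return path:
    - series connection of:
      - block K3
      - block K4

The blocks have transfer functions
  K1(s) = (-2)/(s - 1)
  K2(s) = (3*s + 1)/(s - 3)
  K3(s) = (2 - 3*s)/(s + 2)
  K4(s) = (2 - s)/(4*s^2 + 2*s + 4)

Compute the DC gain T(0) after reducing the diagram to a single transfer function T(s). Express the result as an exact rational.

Reducing step by step:

[1] reduce the series chain K1, K2; result (-6*s - 2)/(s^2 - 4*s + 3)
[2] reduce the series chain K3, K4; result (3*s^2 - 8*s + 4)/(4*s^3 + 10*s^2 + 8*s + 8)
[3] reduce the feedback loop with forward (K1*K2) and return (K3*K4); result (-12*s^4 - 34*s^3 - 34*s^2 - 32*s - 8)/(2*s^5 - 3*s^4 - 19*s^3 + 24*s^2 - 8*s + 8)
That last expression is T(s); at s = 0 only the constant terms survive, so T(0) = -8/8 = -1.

Answer: -1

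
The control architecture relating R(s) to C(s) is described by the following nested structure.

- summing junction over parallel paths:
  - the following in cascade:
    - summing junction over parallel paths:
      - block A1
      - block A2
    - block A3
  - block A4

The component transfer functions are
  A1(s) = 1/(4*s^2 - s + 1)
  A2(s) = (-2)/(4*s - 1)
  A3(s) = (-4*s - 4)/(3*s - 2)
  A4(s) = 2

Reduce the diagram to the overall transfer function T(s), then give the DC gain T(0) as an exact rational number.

The answer is 8.

Reasoning:
(1) parallel reduction of A1, A2; result (-8*s^2 + 6*s - 3)/(16*s^3 - 8*s^2 + 5*s - 1)
(2) cascade (A1+A2), A3; result (32*s^3 + 8*s^2 - 12*s + 12)/(48*s^4 - 56*s^3 + 31*s^2 - 13*s + 2)
(3) reduce the parallel group ((A1+A2)*A3), A4; result (96*s^4 - 80*s^3 + 70*s^2 - 38*s + 16)/(48*s^4 - 56*s^3 + 31*s^2 - 13*s + 2)
DC gain: substitute s = 0 into T(s) from step 3: T(0) = 16/2 = 8.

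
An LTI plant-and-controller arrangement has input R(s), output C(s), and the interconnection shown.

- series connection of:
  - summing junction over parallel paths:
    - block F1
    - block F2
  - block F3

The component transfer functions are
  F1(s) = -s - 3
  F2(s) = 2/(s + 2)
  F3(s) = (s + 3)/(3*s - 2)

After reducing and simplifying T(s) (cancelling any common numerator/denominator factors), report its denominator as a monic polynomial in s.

Reducing step by step:

Step 1 - parallel reduction of F1, F2: (-s^2 - 5*s - 4)/(s + 2)
Step 2 - cascade (F1+F2), F3: (-s^3 - 8*s^2 - 19*s - 12)/(3*s^2 + 4*s - 4)
Step 2 gives the fully reduced T(s), with no common factor left to cancel. The denominator's leading coefficient is 3, so divide each of its coefficients by 3 to get the monic form.

Answer: s^2 + 4*s/3 - 4/3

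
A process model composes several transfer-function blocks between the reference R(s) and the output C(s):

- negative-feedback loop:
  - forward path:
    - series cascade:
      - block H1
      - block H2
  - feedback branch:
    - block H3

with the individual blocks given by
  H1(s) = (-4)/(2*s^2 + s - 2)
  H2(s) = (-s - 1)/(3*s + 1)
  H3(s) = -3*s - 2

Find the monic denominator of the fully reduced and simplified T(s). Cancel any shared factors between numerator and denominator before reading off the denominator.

The answer is s^3 - 7*s^2/6 - 25*s/6 - 5/3.

Reasoning:
Step 1 - series reduction of H1, H2; result (4*s + 4)/(6*s^3 + 5*s^2 - 5*s - 2)
Step 2 - collapse the loop ((H1*H2) forward, H3 return); result (4*s + 4)/(6*s^3 - 7*s^2 - 25*s - 10)
Step 2 gives the fully reduced T(s), with no common factor left to cancel. The denominator's leading coefficient is 6, so divide each of its coefficients by 6 to get the monic form.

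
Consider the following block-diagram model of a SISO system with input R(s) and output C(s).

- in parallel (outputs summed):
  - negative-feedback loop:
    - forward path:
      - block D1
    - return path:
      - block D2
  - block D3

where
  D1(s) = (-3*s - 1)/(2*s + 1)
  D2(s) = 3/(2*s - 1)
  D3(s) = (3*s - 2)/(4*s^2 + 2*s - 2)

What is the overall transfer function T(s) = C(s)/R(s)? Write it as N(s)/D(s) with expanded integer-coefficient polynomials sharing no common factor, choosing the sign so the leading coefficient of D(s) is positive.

Reducing step by step:

1. close the feedback loop around D1, D2: (-6*s^2 + s + 1)/(4*s^2 - 9*s - 4)
2. add [D1/(1+D1*D2)], D3 (parallel); the result is T(s) itself (integer coefficients, no common factor, positive leading denominator coefficient)

Answer: (-24*s^4 + 4*s^3 - 17*s^2 + 6*s + 6)/(16*s^4 - 28*s^3 - 42*s^2 + 10*s + 8)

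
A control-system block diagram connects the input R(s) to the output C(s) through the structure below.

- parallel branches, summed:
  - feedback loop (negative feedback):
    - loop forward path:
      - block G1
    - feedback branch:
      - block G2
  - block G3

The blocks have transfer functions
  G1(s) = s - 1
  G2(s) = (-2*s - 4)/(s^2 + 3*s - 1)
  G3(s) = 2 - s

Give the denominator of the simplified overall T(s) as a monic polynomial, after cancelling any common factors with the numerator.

The answer is s^2 - s - 3.

Reasoning:
[1] collapse the loop (G1 forward, G2 return), giving (-s^3 - 2*s^2 + 4*s - 1)/(s^2 - s - 3)
[2] add [G1/(1+G1*G2)], G3 (parallel), giving (-2*s^3 + s^2 + 5*s - 7)/(s^2 - s - 3)
The result of step 2 is T(s) in lowest terms. Its denominator already has leading coefficient 1, so it is monic as it stands.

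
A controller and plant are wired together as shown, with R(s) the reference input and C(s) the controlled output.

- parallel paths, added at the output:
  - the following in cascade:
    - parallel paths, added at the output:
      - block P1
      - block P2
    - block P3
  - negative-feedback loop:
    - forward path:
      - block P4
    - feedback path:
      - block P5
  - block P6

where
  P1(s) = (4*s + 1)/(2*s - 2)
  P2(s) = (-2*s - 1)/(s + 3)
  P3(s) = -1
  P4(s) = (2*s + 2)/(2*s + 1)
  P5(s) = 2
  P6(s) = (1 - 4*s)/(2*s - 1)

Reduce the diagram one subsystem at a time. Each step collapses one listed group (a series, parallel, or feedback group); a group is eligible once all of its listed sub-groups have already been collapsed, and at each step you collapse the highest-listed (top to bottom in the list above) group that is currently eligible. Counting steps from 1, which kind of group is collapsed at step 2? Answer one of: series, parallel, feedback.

The answer is series.

Reasoning:
[1] add P1, P2 (parallel)
[2] cascade (P1+P2), P3
[3] reduce the feedback loop with forward P4 and return P5
[4] combine ((P1+P2)*P3), [P4/(1+P4*P5)], P6 in parallel
The group at step 2 is a series group.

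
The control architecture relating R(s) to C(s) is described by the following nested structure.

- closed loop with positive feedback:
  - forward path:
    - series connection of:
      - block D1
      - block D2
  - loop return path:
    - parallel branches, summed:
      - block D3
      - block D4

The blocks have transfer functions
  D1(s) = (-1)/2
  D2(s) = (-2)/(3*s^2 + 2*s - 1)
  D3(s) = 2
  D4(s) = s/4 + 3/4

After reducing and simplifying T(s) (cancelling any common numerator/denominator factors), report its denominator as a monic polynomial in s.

The answer is s^2 + 7*s/12 - 5/4.

Reasoning:
Step 1 - combine D1, D2 in series: 1/(3*s^2 + 2*s - 1)
Step 2 - parallel reduction of D3, D4: s/4 + 11/4
Step 3 - collapse the loop ((D1*D2) forward, (D3+D4) return): 4/(12*s^2 + 7*s - 15)
That last expression is T(s), already simplified. Scaling its denominator by 1/12 (the reciprocal of the leading coefficient) yields the monic denominator.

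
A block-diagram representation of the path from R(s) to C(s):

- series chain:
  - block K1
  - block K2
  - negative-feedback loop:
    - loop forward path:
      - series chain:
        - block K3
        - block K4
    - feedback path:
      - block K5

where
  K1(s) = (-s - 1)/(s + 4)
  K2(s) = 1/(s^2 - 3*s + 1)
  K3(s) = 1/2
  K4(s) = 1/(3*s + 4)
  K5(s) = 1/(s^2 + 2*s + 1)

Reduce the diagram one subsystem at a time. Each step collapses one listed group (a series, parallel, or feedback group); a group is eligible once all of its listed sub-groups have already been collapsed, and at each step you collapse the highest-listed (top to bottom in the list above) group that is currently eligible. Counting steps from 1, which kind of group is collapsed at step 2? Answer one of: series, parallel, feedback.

Step 1 - combine K3, K4 in series
Step 2 - apply the feedback formula to (K3*K4), K5
Step 3 - reduce the series chain K1, K2, [(K3*K4)/(1+(K3*K4)*K5)]
The group at step 2 is a feedback group.

Answer: feedback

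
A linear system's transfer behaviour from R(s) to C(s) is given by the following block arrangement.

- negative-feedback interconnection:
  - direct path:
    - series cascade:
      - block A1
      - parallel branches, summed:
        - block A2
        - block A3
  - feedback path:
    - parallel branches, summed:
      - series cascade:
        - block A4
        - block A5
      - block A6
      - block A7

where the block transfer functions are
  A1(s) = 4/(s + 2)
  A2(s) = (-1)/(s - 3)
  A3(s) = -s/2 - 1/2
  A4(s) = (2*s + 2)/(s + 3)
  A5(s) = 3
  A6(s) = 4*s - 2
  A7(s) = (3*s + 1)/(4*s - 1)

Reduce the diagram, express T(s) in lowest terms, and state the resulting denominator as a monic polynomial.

1. reduce the parallel group A2, A3 -> (-s^2 + 2*s + 1)/(2*s - 6)
2. series reduction of A1, (A2+A3) -> (-2*s^2 + 4*s + 2)/(s^2 - s - 6)
3. cascade A4, A5 -> (6*s + 6)/(s + 3)
4. add (A4*A5), A6, A7 (parallel) -> (16*s^3 + 63*s^2 - 6*s + 3)/(4*s^2 + 11*s - 3)
5. feedback reduction of (A1*(A2+A3)), ((A4*A5)+A6+A7) -> (8*s^4 + 6*s^3 - 58*s^2 - 10*s + 6)/(32*s^5 + 58*s^4 - 303*s^3 - 58*s^2 + 63*s - 24)
T(s) is the step-5 result (common factors already cancelled). Leading coefficient of the denominator: 32. Divide through by 32 for the monic polynomial.

Answer: s^5 + 29*s^4/16 - 303*s^3/32 - 29*s^2/16 + 63*s/32 - 3/4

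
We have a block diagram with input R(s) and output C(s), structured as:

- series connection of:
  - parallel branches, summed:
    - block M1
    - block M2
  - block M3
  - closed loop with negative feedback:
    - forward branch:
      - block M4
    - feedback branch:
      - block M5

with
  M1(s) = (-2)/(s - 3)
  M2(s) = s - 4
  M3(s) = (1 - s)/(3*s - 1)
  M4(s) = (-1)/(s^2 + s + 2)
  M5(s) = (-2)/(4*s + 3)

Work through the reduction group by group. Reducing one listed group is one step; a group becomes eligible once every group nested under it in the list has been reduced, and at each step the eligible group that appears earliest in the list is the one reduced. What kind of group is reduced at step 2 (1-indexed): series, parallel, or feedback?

Step 1 - reduce the parallel group M1, M2
Step 2 - close the feedback loop around M4, M5
Step 3 - series reduction of (M1+M2), M3, [M4/(1+M4*M5)]
At step 2 the group reduced is feedback.

Therefore the answer is feedback.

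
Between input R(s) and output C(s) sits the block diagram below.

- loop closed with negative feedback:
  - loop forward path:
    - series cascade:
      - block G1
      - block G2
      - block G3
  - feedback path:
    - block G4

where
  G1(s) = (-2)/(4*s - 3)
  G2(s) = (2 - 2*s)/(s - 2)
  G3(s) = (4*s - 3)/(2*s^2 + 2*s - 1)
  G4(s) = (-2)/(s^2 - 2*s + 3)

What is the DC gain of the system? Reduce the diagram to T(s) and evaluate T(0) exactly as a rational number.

Step 1: combine G1, G2, G3 in series: (4*s - 4)/(2*s^3 - 2*s^2 - 5*s + 2)
Step 2: collapse the loop ((G1*G2*G3) forward, G4 return): (4*s^3 - 12*s^2 + 20*s - 12)/(2*s^5 - 6*s^4 + 5*s^3 + 6*s^2 - 27*s + 14)
Step 2 gives the overall T(s). Then T(0) = -12/14 = -6/7.

Hence the answer: -6/7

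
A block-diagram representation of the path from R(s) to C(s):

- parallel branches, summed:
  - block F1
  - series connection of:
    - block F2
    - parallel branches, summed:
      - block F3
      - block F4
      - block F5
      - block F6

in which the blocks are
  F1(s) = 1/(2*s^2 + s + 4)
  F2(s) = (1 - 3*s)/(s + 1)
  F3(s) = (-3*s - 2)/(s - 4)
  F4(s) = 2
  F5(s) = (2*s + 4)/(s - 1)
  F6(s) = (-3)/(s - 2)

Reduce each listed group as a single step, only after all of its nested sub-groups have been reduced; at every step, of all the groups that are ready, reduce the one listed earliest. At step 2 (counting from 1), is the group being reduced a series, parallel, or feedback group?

The answer is series.

Reasoning:
Step 1: reduce the parallel group F3, F4, F5, F6
Step 2: multiply F2, (F3+F4+F5+F6) (series)
Step 3: parallel reduction of F1, (F2*(F3+F4+F5+F6))
So the answer for step 2 is series.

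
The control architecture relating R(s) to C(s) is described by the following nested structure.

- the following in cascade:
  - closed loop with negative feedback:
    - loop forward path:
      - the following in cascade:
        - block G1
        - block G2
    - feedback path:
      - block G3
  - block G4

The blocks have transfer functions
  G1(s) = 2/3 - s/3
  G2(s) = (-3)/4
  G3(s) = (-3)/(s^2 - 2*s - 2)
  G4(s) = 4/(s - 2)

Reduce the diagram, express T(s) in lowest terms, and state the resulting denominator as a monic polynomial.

Step 1: cascade G1, G2: s/4 - 1/2
Step 2: reduce the feedback loop with forward (G1*G2) and return G3: (s^3 - 4*s^2 + 2*s + 4)/(4*s^2 - 11*s - 2)
Step 3: series reduction of [(G1*G2)/(1+(G1*G2)*G3)], G4: (4*s^2 - 8*s - 8)/(4*s^2 - 11*s - 2)
Step 3 gives the fully reduced T(s), with no common factor left to cancel. The denominator's leading coefficient is 4, so divide each of its coefficients by 4 to get the monic form.

Therefore the answer is s^2 - 11*s/4 - 1/2.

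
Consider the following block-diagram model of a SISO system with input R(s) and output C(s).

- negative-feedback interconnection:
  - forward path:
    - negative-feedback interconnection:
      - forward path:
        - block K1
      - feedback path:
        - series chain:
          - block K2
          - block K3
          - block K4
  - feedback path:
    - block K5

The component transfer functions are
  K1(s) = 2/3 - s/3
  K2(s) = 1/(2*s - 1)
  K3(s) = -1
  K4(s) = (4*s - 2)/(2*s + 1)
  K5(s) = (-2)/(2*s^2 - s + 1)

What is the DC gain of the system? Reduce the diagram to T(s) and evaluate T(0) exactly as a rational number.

Answer: -2/5

Working:
(1) cascade K2, K3, K4 = (-2)/(2*s + 1)
(2) collapse the loop (K1 forward, (K2*K3*K4) return) = (-2*s^2 + 3*s + 2)/(8*s - 1)
(3) reduce the feedback loop with forward [K1/(1+K1*(K2*K3*K4))] and return K5 = (-4*s^4 + 8*s^3 - s^2 + s + 2)/(16*s^3 - 6*s^2 + 3*s - 5)
The step-3 result is T(s). Setting s = 0: T(0) = 2/(-5) = -2/5.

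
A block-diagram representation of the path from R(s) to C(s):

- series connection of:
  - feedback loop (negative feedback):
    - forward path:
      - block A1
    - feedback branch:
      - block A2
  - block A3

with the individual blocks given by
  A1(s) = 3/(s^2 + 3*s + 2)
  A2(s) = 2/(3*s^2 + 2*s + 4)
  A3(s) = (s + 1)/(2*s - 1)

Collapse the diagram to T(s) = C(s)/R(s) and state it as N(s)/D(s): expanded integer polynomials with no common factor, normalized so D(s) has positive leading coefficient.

Answer: (9*s^3 + 15*s^2 + 18*s + 12)/(6*s^5 + 19*s^4 + 21*s^3 + 16*s^2 + 12*s - 14)

Working:
Step 1 - feedback reduction of A1, A2; result (9*s^2 + 6*s + 12)/(3*s^4 + 11*s^3 + 16*s^2 + 16*s + 14)
Step 2 - multiply [A1/(1+A1*A2)], A3 (series); the result is T(s) itself (integer coefficients, no common factor, positive leading denominator coefficient)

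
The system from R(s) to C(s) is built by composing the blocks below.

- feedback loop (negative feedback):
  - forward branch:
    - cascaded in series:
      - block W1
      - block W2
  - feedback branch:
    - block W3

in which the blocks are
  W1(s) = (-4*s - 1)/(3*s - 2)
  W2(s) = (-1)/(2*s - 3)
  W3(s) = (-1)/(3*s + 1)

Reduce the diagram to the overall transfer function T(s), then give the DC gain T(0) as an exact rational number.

First reduce the diagram to T(s).

(1) combine W1, W2 in series, giving (4*s + 1)/(6*s^2 - 13*s + 6)
(2) collapse the loop ((W1*W2) forward, W3 return), giving (12*s^2 + 7*s + 1)/(18*s^3 - 33*s^2 + s + 5)
Step 2 gives the overall T(s). Then T(0) = 1/5.

Answer: 1/5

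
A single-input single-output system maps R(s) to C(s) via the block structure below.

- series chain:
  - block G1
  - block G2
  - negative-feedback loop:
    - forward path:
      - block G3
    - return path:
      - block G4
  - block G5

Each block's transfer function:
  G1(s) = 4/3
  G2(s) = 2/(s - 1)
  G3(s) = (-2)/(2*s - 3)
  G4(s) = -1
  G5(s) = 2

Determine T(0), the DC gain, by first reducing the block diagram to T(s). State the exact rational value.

First reduce the diagram to T(s).

1. collapse the loop (G3 forward, G4 return) gives (-2)/(2*s - 1)
2. combine G1, G2, [G3/(1+G3*G4)], G5 in series gives (-32)/(6*s^2 - 9*s + 3)
Step 2 gives the overall T(s). Then T(0) = -32/3.

Answer: -32/3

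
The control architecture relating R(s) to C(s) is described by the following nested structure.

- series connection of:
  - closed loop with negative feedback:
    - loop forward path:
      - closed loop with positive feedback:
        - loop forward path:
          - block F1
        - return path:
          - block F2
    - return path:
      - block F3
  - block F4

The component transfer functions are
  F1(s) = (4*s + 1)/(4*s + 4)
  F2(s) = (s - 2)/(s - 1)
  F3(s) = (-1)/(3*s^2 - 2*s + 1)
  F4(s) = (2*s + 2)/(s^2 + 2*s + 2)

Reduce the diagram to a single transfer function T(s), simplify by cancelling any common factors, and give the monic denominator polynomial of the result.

First reduce the diagram to T(s).

1. reduce the feedback loop with forward F1 and return F2; result (4*s^2 - 3*s - 1)/(7*s - 2)
2. reduce the feedback loop with forward [F1/(1-F1*F2)] and return F3; result (12*s^4 - 17*s^3 + 7*s^2 - s - 1)/(21*s^3 - 24*s^2 + 14*s - 1)
3. combine [[F1/(1-F1*F2)]/(1+[F1/(1-F1*F2)]*F3)], F4 in series; result (24*s^5 - 10*s^4 - 20*s^3 + 12*s^2 - 4*s - 2)/(21*s^5 + 18*s^4 + 8*s^3 - 21*s^2 + 26*s - 2)
The result of step 3 is T(s) in lowest terms. Its denominator has leading coefficient 21; dividing the denominator through by 21 makes it monic.

Answer: s^5 + 6*s^4/7 + 8*s^3/21 - s^2 + 26*s/21 - 2/21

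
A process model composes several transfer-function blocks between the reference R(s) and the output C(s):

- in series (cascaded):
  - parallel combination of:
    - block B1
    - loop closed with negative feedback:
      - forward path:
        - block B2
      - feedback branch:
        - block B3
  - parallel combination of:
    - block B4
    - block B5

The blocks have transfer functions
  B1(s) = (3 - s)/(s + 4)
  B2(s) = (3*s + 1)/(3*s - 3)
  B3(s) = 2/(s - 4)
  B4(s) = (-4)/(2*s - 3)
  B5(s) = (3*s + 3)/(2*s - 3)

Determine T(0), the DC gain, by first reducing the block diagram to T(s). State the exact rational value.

Step 1. collapse the loop (B2 forward, B3 return) gives (3*s^2 - 11*s - 4)/(3*s^2 - 9*s + 14)
Step 2. sum the parallel branches B1, [B2/(1+B2*B3)] gives (19*s^2 - 89*s + 26)/(3*s^3 + 3*s^2 - 22*s + 56)
Step 3. reduce the parallel group B4, B5 gives (3*s - 1)/(2*s - 3)
Step 4. combine (B1+[B2/(1+B2*B3)]), (B4+B5) in series gives (57*s^3 - 286*s^2 + 167*s - 26)/(6*s^4 - 3*s^3 - 53*s^2 + 178*s - 168)
Evaluating the step-4 result (the overall T(s)) at s = 0 gives T(0) = -26/(-168) = 13/84.

Therefore the answer is 13/84.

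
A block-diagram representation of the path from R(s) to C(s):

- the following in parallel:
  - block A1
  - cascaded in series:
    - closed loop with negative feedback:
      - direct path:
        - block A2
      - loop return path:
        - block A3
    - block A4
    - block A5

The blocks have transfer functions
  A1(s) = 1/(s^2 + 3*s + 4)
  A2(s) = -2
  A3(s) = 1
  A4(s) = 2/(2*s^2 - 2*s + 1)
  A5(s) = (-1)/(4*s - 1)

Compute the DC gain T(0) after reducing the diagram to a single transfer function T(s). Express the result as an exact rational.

The answer is 17/4.

Reasoning:
[1] apply the feedback formula to A2, A3 = 2
[2] cascade [A2/(1+A2*A3)], A4, A5 = (-4)/(8*s^3 - 10*s^2 + 6*s - 1)
[3] parallel reduction of A1, ([A2/(1+A2*A3)]*A4*A5) = (8*s^3 - 14*s^2 - 6*s - 17)/(8*s^5 + 14*s^4 + 8*s^3 - 23*s^2 + 21*s - 4)
DC gain: substitute s = 0 into T(s) from step 3: T(0) = -17/(-4) = 17/4.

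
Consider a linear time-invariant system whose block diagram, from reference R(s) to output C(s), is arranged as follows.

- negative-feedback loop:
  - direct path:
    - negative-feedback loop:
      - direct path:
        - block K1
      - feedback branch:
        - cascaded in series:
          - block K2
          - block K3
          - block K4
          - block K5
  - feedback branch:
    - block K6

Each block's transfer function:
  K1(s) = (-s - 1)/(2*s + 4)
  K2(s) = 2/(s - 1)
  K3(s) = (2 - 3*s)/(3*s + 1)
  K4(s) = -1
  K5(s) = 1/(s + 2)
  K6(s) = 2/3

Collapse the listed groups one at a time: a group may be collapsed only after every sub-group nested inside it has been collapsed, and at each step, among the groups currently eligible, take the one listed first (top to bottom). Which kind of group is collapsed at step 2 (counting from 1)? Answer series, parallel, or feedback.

The answer is feedback.

Reasoning:
Step 1 - reduce the series chain K2, K3, K4, K5
Step 2 - close the feedback loop around K1, (K2*K3*K4*K5)
Step 3 - feedback reduction of [K1/(1+K1*(K2*K3*K4*K5))], K6
Step 2 collapses a feedback group.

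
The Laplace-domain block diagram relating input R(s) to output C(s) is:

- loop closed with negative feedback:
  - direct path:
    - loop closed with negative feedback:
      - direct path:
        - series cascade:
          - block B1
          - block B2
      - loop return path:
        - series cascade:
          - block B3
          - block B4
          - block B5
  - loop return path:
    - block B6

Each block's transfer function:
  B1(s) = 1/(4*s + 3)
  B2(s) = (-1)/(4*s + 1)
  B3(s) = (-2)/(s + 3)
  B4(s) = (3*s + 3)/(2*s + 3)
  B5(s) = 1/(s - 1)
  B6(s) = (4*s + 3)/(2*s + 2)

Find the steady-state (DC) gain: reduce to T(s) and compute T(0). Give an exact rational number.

Step 1 - reduce the series chain B1, B2, giving (-1)/(16*s^2 + 16*s + 3)
Step 2 - series reduction of B3, B4, B5, giving (-6*s - 6)/(2*s^3 + 7*s^2 - 9)
Step 3 - reduce the feedback loop with forward (B1*B2) and return (B3*B4*B5), giving (-2*s^3 - 7*s^2 + 9)/(32*s^5 + 144*s^4 + 118*s^3 - 123*s^2 - 138*s - 21)
Step 4 - collapse the loop ([(B1*B2)/(1+(B1*B2)*(B3*B4*B5))] forward, B6 return), giving (-4*s^4 - 18*s^3 - 14*s^2 + 18*s + 18)/(64*s^6 + 352*s^5 + 516*s^4 - 44*s^3 - 543*s^2 - 282*s - 15)
The step-4 result is T(s). Setting s = 0: T(0) = 18/(-15) = -6/5.

Answer: -6/5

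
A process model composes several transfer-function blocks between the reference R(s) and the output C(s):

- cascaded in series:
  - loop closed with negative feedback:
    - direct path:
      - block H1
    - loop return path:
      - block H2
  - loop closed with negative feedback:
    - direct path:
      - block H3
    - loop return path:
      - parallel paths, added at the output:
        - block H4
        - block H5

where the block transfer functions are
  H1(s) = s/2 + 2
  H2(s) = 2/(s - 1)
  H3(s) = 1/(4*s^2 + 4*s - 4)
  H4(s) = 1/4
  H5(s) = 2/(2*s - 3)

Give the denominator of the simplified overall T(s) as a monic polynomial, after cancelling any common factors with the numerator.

Reducing step by step:

Step 1 - collapse the loop (H1 forward, H2 return) = (s^2 + 3*s - 4)/(4*s + 6)
Step 2 - parallel reduction of H4, H5 = (2*s + 5)/(8*s - 12)
Step 3 - collapse the loop (H3 forward, (H4+H5) return) = (8*s - 12)/(32*s^3 - 16*s^2 - 78*s + 53)
Step 4 - combine [H1/(1+H1*H2)], [H3/(1+H3*(H4+H5))] in series = (4*s^3 + 6*s^2 - 34*s + 24)/(64*s^4 + 64*s^3 - 204*s^2 - 128*s + 159)
Step 4 gives the fully reduced T(s), with no common factor left to cancel. The denominator's leading coefficient is 64, so divide each of its coefficients by 64 to get the monic form.

Answer: s^4 + s^3 - 51*s^2/16 - 2*s + 159/64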